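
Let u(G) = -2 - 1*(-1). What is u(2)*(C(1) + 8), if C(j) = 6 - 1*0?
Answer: -14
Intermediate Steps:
u(G) = -1 (u(G) = -2 + 1 = -1)
C(j) = 6 (C(j) = 6 + 0 = 6)
u(2)*(C(1) + 8) = -(6 + 8) = -1*14 = -14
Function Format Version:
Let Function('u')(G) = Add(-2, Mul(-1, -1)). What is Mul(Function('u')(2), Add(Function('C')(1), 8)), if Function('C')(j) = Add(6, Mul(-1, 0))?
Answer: -14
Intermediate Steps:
Function('u')(G) = -1 (Function('u')(G) = Add(-2, 1) = -1)
Function('C')(j) = 6 (Function('C')(j) = Add(6, 0) = 6)
Mul(Function('u')(2), Add(Function('C')(1), 8)) = Mul(-1, Add(6, 8)) = Mul(-1, 14) = -14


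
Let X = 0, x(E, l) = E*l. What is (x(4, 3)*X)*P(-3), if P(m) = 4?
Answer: 0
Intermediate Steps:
(x(4, 3)*X)*P(-3) = ((4*3)*0)*4 = (12*0)*4 = 0*4 = 0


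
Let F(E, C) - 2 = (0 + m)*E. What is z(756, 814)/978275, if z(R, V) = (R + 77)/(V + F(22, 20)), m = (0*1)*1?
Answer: 49/46957200 ≈ 1.0435e-6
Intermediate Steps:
m = 0 (m = 0*1 = 0)
F(E, C) = 2 (F(E, C) = 2 + (0 + 0)*E = 2 + 0*E = 2 + 0 = 2)
z(R, V) = (77 + R)/(2 + V) (z(R, V) = (R + 77)/(V + 2) = (77 + R)/(2 + V))
z(756, 814)/978275 = ((77 + 756)/(2 + 814))/978275 = (833/816)*(1/978275) = ((1/816)*833)*(1/978275) = (49/48)*(1/978275) = 49/46957200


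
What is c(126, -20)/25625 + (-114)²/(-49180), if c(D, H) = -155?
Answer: -3406454/12602375 ≈ -0.27030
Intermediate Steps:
c(126, -20)/25625 + (-114)²/(-49180) = -155/25625 + (-114)²/(-49180) = -155*1/25625 + 12996*(-1/49180) = -31/5125 - 3249/12295 = -3406454/12602375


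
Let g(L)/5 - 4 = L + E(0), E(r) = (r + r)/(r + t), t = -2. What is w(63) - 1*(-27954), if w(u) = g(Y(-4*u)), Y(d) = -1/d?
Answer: 7049453/252 ≈ 27974.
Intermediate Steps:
E(r) = 2*r/(-2 + r) (E(r) = (r + r)/(r - 2) = (2*r)/(-2 + r) = 2*r/(-2 + r))
g(L) = 20 + 5*L (g(L) = 20 + 5*(L + 2*0/(-2 + 0)) = 20 + 5*(L + 2*0/(-2)) = 20 + 5*(L + 2*0*(-½)) = 20 + 5*(L + 0) = 20 + 5*L)
w(u) = 20 + 5/(4*u) (w(u) = 20 + 5*(-1/((-4*u))) = 20 + 5*(-(-1)/(4*u)) = 20 + 5*(1/(4*u)) = 20 + 5/(4*u))
w(63) - 1*(-27954) = (20 + (5/4)/63) - 1*(-27954) = (20 + (5/4)*(1/63)) + 27954 = (20 + 5/252) + 27954 = 5045/252 + 27954 = 7049453/252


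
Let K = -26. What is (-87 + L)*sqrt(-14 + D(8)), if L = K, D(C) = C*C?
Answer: -565*sqrt(2) ≈ -799.03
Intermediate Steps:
D(C) = C**2
L = -26
(-87 + L)*sqrt(-14 + D(8)) = (-87 - 26)*sqrt(-14 + 8**2) = -113*sqrt(-14 + 64) = -565*sqrt(2)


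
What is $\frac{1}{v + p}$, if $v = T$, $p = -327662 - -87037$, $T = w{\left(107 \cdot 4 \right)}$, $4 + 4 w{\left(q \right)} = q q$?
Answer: $- \frac{1}{194830} \approx -5.1327 \cdot 10^{-6}$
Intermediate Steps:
$w{\left(q \right)} = -1 + \frac{q^{2}}{4}$ ($w{\left(q \right)} = -1 + \frac{q q}{4} = -1 + \frac{q^{2}}{4}$)
$T = 45795$ ($T = -1 + \frac{\left(107 \cdot 4\right)^{2}}{4} = -1 + \frac{428^{2}}{4} = -1 + \frac{1}{4} \cdot 183184 = -1 + 45796 = 45795$)
$p = -240625$ ($p = -327662 + 87037 = -240625$)
$v = 45795$
$\frac{1}{v + p} = \frac{1}{45795 - 240625} = \frac{1}{-194830} = - \frac{1}{194830}$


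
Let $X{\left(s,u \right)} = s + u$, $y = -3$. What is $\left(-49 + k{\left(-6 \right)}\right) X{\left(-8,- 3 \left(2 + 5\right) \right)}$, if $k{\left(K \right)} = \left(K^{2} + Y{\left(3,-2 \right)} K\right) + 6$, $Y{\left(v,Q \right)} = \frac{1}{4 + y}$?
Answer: $377$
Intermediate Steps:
$Y{\left(v,Q \right)} = 1$ ($Y{\left(v,Q \right)} = \frac{1}{4 - 3} = 1^{-1} = 1$)
$k{\left(K \right)} = 6 + K + K^{2}$ ($k{\left(K \right)} = \left(K^{2} + 1 K\right) + 6 = \left(K^{2} + K\right) + 6 = \left(K + K^{2}\right) + 6 = 6 + K + K^{2}$)
$\left(-49 + k{\left(-6 \right)}\right) X{\left(-8,- 3 \left(2 + 5\right) \right)} = \left(-49 + \left(6 - 6 + \left(-6\right)^{2}\right)\right) \left(-8 - 3 \left(2 + 5\right)\right) = \left(-49 + \left(6 - 6 + 36\right)\right) \left(-8 - 21\right) = \left(-49 + 36\right) \left(-8 - 21\right) = \left(-13\right) \left(-29\right) = 377$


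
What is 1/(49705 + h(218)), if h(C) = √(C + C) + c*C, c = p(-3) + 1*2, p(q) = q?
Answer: 49487/2448962733 - 2*√109/2448962733 ≈ 2.0199e-5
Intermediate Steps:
c = -1 (c = -3 + 1*2 = -3 + 2 = -1)
h(C) = -C + √2*√C (h(C) = √(C + C) - C = √(2*C) - C = √2*√C - C = -C + √2*√C)
1/(49705 + h(218)) = 1/(49705 + (-1*218 + √2*√218)) = 1/(49705 + (-218 + 2*√109)) = 1/(49487 + 2*√109)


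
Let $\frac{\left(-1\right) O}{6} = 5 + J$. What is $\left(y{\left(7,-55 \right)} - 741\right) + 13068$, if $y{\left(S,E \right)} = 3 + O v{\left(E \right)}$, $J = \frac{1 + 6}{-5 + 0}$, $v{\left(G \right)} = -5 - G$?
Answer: $11250$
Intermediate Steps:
$J = - \frac{7}{5}$ ($J = \frac{7}{-5} = 7 \left(- \frac{1}{5}\right) = - \frac{7}{5} \approx -1.4$)
$O = - \frac{108}{5}$ ($O = - 6 \left(5 - \frac{7}{5}\right) = \left(-6\right) \frac{18}{5} = - \frac{108}{5} \approx -21.6$)
$y{\left(S,E \right)} = 111 + \frac{108 E}{5}$ ($y{\left(S,E \right)} = 3 - \frac{108 \left(-5 - E\right)}{5} = 3 + \left(108 + \frac{108 E}{5}\right) = 111 + \frac{108 E}{5}$)
$\left(y{\left(7,-55 \right)} - 741\right) + 13068 = \left(\left(111 + \frac{108}{5} \left(-55\right)\right) - 741\right) + 13068 = \left(\left(111 - 1188\right) - 741\right) + 13068 = \left(-1077 - 741\right) + 13068 = -1818 + 13068 = 11250$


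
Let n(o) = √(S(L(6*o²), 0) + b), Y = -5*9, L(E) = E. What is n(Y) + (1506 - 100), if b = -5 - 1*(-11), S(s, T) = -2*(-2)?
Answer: 1406 + √10 ≈ 1409.2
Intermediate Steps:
S(s, T) = 4
b = 6 (b = -5 + 11 = 6)
Y = -45
n(o) = √10 (n(o) = √(4 + 6) = √10)
n(Y) + (1506 - 100) = √10 + (1506 - 100) = √10 + 1406 = 1406 + √10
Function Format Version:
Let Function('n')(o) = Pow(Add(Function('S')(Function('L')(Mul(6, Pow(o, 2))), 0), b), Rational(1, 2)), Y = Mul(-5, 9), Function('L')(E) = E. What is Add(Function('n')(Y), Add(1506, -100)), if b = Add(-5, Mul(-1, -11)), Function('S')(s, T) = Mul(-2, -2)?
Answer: Add(1406, Pow(10, Rational(1, 2))) ≈ 1409.2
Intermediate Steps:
Function('S')(s, T) = 4
b = 6 (b = Add(-5, 11) = 6)
Y = -45
Function('n')(o) = Pow(10, Rational(1, 2)) (Function('n')(o) = Pow(Add(4, 6), Rational(1, 2)) = Pow(10, Rational(1, 2)))
Add(Function('n')(Y), Add(1506, -100)) = Add(Pow(10, Rational(1, 2)), Add(1506, -100)) = Add(Pow(10, Rational(1, 2)), 1406) = Add(1406, Pow(10, Rational(1, 2)))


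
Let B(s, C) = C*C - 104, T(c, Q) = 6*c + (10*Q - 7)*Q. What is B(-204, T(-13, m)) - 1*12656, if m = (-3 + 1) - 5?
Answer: 199761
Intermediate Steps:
m = -7 (m = -2 - 5 = -7)
T(c, Q) = 6*c + Q*(-7 + 10*Q) (T(c, Q) = 6*c + (-7 + 10*Q)*Q = 6*c + Q*(-7 + 10*Q))
B(s, C) = -104 + C**2 (B(s, C) = C**2 - 104 = -104 + C**2)
B(-204, T(-13, m)) - 1*12656 = (-104 + (-7*(-7) + 6*(-13) + 10*(-7)**2)**2) - 1*12656 = (-104 + (49 - 78 + 10*49)**2) - 12656 = (-104 + (49 - 78 + 490)**2) - 12656 = (-104 + 461**2) - 12656 = (-104 + 212521) - 12656 = 212417 - 12656 = 199761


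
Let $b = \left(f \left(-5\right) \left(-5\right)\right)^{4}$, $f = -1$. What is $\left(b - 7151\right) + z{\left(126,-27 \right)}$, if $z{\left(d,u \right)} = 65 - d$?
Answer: $383413$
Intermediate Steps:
$b = 390625$ ($b = \left(\left(-1\right) \left(-5\right) \left(-5\right)\right)^{4} = \left(5 \left(-5\right)\right)^{4} = \left(-25\right)^{4} = 390625$)
$\left(b - 7151\right) + z{\left(126,-27 \right)} = \left(390625 - 7151\right) + \left(65 - 126\right) = 383474 + \left(65 - 126\right) = 383474 - 61 = 383413$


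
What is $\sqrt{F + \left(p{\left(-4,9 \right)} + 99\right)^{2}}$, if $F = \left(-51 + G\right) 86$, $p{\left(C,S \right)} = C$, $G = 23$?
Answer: $\sqrt{6617} \approx 81.345$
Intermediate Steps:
$F = -2408$ ($F = \left(-51 + 23\right) 86 = \left(-28\right) 86 = -2408$)
$\sqrt{F + \left(p{\left(-4,9 \right)} + 99\right)^{2}} = \sqrt{-2408 + \left(-4 + 99\right)^{2}} = \sqrt{-2408 + 95^{2}} = \sqrt{-2408 + 9025} = \sqrt{6617}$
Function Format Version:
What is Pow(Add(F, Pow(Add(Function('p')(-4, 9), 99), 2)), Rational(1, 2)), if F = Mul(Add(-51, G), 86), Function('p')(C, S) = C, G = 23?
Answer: Pow(6617, Rational(1, 2)) ≈ 81.345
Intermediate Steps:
F = -2408 (F = Mul(Add(-51, 23), 86) = Mul(-28, 86) = -2408)
Pow(Add(F, Pow(Add(Function('p')(-4, 9), 99), 2)), Rational(1, 2)) = Pow(Add(-2408, Pow(Add(-4, 99), 2)), Rational(1, 2)) = Pow(Add(-2408, Pow(95, 2)), Rational(1, 2)) = Pow(Add(-2408, 9025), Rational(1, 2)) = Pow(6617, Rational(1, 2))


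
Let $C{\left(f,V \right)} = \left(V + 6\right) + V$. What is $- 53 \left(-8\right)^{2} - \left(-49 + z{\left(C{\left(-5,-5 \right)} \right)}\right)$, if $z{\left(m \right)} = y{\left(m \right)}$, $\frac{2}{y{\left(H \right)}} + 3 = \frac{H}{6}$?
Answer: $- \frac{36767}{11} \approx -3342.5$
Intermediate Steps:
$C{\left(f,V \right)} = 6 + 2 V$ ($C{\left(f,V \right)} = \left(6 + V\right) + V = 6 + 2 V$)
$y{\left(H \right)} = \frac{2}{-3 + \frac{H}{6}}$
$z{\left(m \right)} = \frac{12}{-18 + m}$
$- 53 \left(-8\right)^{2} - \left(-49 + z{\left(C{\left(-5,-5 \right)} \right)}\right) = - 53 \left(-8\right)^{2} + \left(49 - \frac{12}{-18 + \left(6 + 2 \left(-5\right)\right)}\right) = \left(-53\right) 64 + \left(49 - \frac{12}{-18 + \left(6 - 10\right)}\right) = -3392 + \left(49 - \frac{12}{-18 - 4}\right) = -3392 + \left(49 - \frac{12}{-22}\right) = -3392 + \left(49 - 12 \left(- \frac{1}{22}\right)\right) = -3392 + \left(49 - - \frac{6}{11}\right) = -3392 + \left(49 + \frac{6}{11}\right) = -3392 + \frac{545}{11} = - \frac{36767}{11}$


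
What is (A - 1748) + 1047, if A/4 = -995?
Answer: -4681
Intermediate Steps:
A = -3980 (A = 4*(-995) = -3980)
(A - 1748) + 1047 = (-3980 - 1748) + 1047 = -5728 + 1047 = -4681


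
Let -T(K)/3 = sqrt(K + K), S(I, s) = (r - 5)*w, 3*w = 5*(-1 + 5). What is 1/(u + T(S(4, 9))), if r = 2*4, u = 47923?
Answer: 47923/2296613569 + 6*sqrt(10)/2296613569 ≈ 2.0875e-5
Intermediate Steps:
w = 20/3 (w = (5*(-1 + 5))/3 = (5*4)/3 = (1/3)*20 = 20/3 ≈ 6.6667)
r = 8
S(I, s) = 20 (S(I, s) = (8 - 5)*(20/3) = 3*(20/3) = 20)
T(K) = -3*sqrt(2)*sqrt(K) (T(K) = -3*sqrt(K + K) = -3*sqrt(2)*sqrt(K))
1/(u + T(S(4, 9))) = 1/(47923 - 3*sqrt(2)*sqrt(20)) = 1/(47923 - 3*sqrt(2)*2*sqrt(5)) = 1/(47923 - 6*sqrt(10))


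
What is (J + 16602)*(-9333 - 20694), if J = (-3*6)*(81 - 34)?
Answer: -473105412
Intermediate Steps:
J = -846 (J = -18*47 = -846)
(J + 16602)*(-9333 - 20694) = (-846 + 16602)*(-9333 - 20694) = 15756*(-30027) = -473105412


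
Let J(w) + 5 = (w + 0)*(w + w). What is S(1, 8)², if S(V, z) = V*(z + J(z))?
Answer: 17161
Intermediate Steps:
J(w) = -5 + 2*w² (J(w) = -5 + (w + 0)*(w + w) = -5 + w*(2*w) = -5 + 2*w²)
S(V, z) = V*(-5 + z + 2*z²) (S(V, z) = V*(z + (-5 + 2*z²)) = V*(-5 + z + 2*z²))
S(1, 8)² = (1*(-5 + 8 + 2*8²))² = (1*(-5 + 8 + 2*64))² = (1*(-5 + 8 + 128))² = (1*131)² = 131² = 17161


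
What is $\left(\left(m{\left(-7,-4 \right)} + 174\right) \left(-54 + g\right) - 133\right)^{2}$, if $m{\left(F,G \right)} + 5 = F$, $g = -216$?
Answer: $1924840129$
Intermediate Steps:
$m{\left(F,G \right)} = -5 + F$
$\left(\left(m{\left(-7,-4 \right)} + 174\right) \left(-54 + g\right) - 133\right)^{2} = \left(\left(\left(-5 - 7\right) + 174\right) \left(-54 - 216\right) - 133\right)^{2} = \left(\left(-12 + 174\right) \left(-270\right) - 133\right)^{2} = \left(162 \left(-270\right) - 133\right)^{2} = \left(-43740 - 133\right)^{2} = \left(-43873\right)^{2} = 1924840129$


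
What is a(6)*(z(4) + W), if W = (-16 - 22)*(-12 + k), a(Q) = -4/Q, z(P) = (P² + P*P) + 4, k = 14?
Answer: 80/3 ≈ 26.667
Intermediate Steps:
z(P) = 4 + 2*P² (z(P) = (P² + P²) + 4 = 2*P² + 4 = 4 + 2*P²)
W = -76 (W = (-16 - 22)*(-12 + 14) = -38*2 = -76)
a(6)*(z(4) + W) = (-4/6)*((4 + 2*4²) - 76) = (-4*⅙)*((4 + 2*16) - 76) = -2*((4 + 32) - 76)/3 = -2*(36 - 76)/3 = -⅔*(-40) = 80/3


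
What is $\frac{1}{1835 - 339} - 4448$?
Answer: $- \frac{6654207}{1496} \approx -4448.0$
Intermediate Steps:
$\frac{1}{1835 - 339} - 4448 = \frac{1}{1496} - 4448 = - \frac{6654207}{1496}$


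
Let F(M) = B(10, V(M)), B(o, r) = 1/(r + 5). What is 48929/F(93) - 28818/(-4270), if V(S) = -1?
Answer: 417868069/2135 ≈ 1.9572e+5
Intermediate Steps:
B(o, r) = 1/(5 + r)
F(M) = ¼ (F(M) = 1/(5 - 1) = 1/4 = ¼)
48929/F(93) - 28818/(-4270) = 48929/(¼) - 28818/(-4270) = 48929*4 - 28818*(-1/4270) = 195716 + 14409/2135 = 417868069/2135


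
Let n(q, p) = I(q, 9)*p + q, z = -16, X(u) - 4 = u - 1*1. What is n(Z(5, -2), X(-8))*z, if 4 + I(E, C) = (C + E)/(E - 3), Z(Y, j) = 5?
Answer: 160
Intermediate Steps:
I(E, C) = -4 + (C + E)/(-3 + E) (I(E, C) = -4 + (C + E)/(E - 3) = -4 + (C + E)/(-3 + E))
X(u) = 3 + u (X(u) = 4 + (u - 1*1) = 4 + (u - 1) = 4 + (-1 + u) = 3 + u)
n(q, p) = q + p*(21 - 3*q)/(-3 + q) (n(q, p) = ((12 + 9 - 3*q)/(-3 + q))*p + q = ((21 - 3*q)/(-3 + q))*p + q = p*(21 - 3*q)/(-3 + q) + q = q + p*(21 - 3*q)/(-3 + q))
n(Z(5, -2), X(-8))*z = ((5*(-3 + 5) + 3*(3 - 8)*(7 - 1*5))/(-3 + 5))*(-16) = ((5*2 + 3*(-5)*(7 - 5))/2)*(-16) = ((10 + 3*(-5)*2)/2)*(-16) = ((10 - 30)/2)*(-16) = ((½)*(-20))*(-16) = -10*(-16) = 160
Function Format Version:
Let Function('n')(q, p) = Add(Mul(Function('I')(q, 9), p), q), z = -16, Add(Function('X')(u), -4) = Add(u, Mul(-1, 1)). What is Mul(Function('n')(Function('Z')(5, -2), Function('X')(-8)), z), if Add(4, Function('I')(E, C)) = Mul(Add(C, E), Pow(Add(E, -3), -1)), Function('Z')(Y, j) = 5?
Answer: 160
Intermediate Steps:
Function('I')(E, C) = Add(-4, Mul(Pow(Add(-3, E), -1), Add(C, E))) (Function('I')(E, C) = Add(-4, Mul(Add(C, E), Pow(Add(E, -3), -1))) = Add(-4, Mul(Add(C, E), Pow(Add(-3, E), -1))) = Add(-4, Mul(Pow(Add(-3, E), -1), Add(C, E))))
Function('X')(u) = Add(3, u) (Function('X')(u) = Add(4, Add(u, Mul(-1, 1))) = Add(4, Add(u, -1)) = Add(4, Add(-1, u)) = Add(3, u))
Function('n')(q, p) = Add(q, Mul(p, Pow(Add(-3, q), -1), Add(21, Mul(-3, q)))) (Function('n')(q, p) = Add(Mul(Mul(Pow(Add(-3, q), -1), Add(12, 9, Mul(-3, q))), p), q) = Add(Mul(Mul(Pow(Add(-3, q), -1), Add(21, Mul(-3, q))), p), q) = Add(Mul(p, Pow(Add(-3, q), -1), Add(21, Mul(-3, q))), q) = Add(q, Mul(p, Pow(Add(-3, q), -1), Add(21, Mul(-3, q)))))
Mul(Function('n')(Function('Z')(5, -2), Function('X')(-8)), z) = Mul(Mul(Pow(Add(-3, 5), -1), Add(Mul(5, Add(-3, 5)), Mul(3, Add(3, -8), Add(7, Mul(-1, 5))))), -16) = Mul(Mul(Pow(2, -1), Add(Mul(5, 2), Mul(3, -5, Add(7, -5)))), -16) = Mul(Mul(Rational(1, 2), Add(10, Mul(3, -5, 2))), -16) = Mul(Mul(Rational(1, 2), Add(10, -30)), -16) = Mul(Mul(Rational(1, 2), -20), -16) = Mul(-10, -16) = 160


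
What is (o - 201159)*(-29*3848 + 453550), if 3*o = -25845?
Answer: -71733897492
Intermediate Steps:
o = -8615 (o = (⅓)*(-25845) = -8615)
(o - 201159)*(-29*3848 + 453550) = (-8615 - 201159)*(-29*3848 + 453550) = -209774*(-111592 + 453550) = -209774*341958 = -71733897492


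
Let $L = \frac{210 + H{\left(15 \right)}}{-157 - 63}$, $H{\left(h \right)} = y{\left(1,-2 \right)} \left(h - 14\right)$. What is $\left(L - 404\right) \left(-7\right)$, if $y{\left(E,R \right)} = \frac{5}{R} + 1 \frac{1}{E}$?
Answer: $\frac{1247239}{440} \approx 2834.6$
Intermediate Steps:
$y{\left(E,R \right)} = \frac{1}{E} + \frac{5}{R}$ ($y{\left(E,R \right)} = \frac{5}{R} + \frac{1}{E} = \frac{1}{E} + \frac{5}{R}$)
$H{\left(h \right)} = 21 - \frac{3 h}{2}$ ($H{\left(h \right)} = \left(1^{-1} + \frac{5}{-2}\right) \left(h - 14\right) = \left(1 + 5 \left(- \frac{1}{2}\right)\right) \left(-14 + h\right) = \left(1 - \frac{5}{2}\right) \left(-14 + h\right) = - \frac{3 \left(-14 + h\right)}{2} = 21 - \frac{3 h}{2}$)
$L = - \frac{417}{440}$ ($L = \frac{210 + \left(21 - \frac{45}{2}\right)}{-157 - 63} = \frac{210 + \left(21 - \frac{45}{2}\right)}{-220} = \left(210 - \frac{3}{2}\right) \left(- \frac{1}{220}\right) = \frac{417}{2} \left(- \frac{1}{220}\right) = - \frac{417}{440} \approx -0.94773$)
$\left(L - 404\right) \left(-7\right) = \left(- \frac{417}{440} - 404\right) \left(-7\right) = \left(- \frac{178177}{440}\right) \left(-7\right) = \frac{1247239}{440}$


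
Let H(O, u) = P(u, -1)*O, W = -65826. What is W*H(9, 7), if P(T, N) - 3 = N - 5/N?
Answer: -4147038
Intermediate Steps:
P(T, N) = 3 + N - 5/N (P(T, N) = 3 + (N - 5/N) = 3 + N - 5/N)
H(O, u) = 7*O (H(O, u) = (3 - 1 - 5/(-1))*O = (3 - 1 - 5*(-1))*O = (3 - 1 + 5)*O = 7*O)
W*H(9, 7) = -460782*9 = -65826*63 = -4147038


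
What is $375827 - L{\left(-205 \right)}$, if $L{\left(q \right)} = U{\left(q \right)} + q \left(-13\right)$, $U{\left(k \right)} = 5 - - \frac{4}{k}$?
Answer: $\frac{76497189}{205} \approx 3.7316 \cdot 10^{5}$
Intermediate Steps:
$U{\left(k \right)} = 5 + \frac{4}{k}$
$L{\left(q \right)} = 5 - 13 q + \frac{4}{q}$ ($L{\left(q \right)} = \left(5 + \frac{4}{q}\right) + q \left(-13\right) = \left(5 + \frac{4}{q}\right) - 13 q = 5 - 13 q + \frac{4}{q}$)
$375827 - L{\left(-205 \right)} = 375827 - \left(5 - -2665 + \frac{4}{-205}\right) = 375827 - \left(5 + 2665 + 4 \left(- \frac{1}{205}\right)\right) = 375827 - \left(5 + 2665 - \frac{4}{205}\right) = 375827 - \frac{547346}{205} = \frac{76497189}{205}$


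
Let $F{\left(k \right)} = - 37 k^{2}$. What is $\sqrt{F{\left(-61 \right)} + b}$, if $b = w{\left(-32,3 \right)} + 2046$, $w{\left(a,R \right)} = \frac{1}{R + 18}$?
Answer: $\frac{5 i \sqrt{2392530}}{21} \approx 368.28 i$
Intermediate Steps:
$w{\left(a,R \right)} = \frac{1}{18 + R}$
$b = \frac{42967}{21}$ ($b = \frac{1}{18 + 3} + 2046 = \frac{1}{21} + 2046 = \frac{42967}{21} \approx 2046.0$)
$\sqrt{F{\left(-61 \right)} + b} = \sqrt{- 37 \left(-61\right)^{2} + \frac{42967}{21}} = \sqrt{\left(-37\right) 3721 + \frac{42967}{21}} = \sqrt{-137677 + \frac{42967}{21}} = \sqrt{- \frac{2848250}{21}} = \frac{5 i \sqrt{2392530}}{21}$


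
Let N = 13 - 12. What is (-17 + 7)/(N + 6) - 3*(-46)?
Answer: 956/7 ≈ 136.57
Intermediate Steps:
N = 1
(-17 + 7)/(N + 6) - 3*(-46) = (-17 + 7)/(1 + 6) - 3*(-46) = -10/7 + 138 = 956/7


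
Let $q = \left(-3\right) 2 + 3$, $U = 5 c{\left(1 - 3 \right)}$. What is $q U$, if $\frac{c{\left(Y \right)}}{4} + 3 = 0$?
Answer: $180$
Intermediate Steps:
$c{\left(Y \right)} = -12$ ($c{\left(Y \right)} = -12 + 4 \cdot 0 = -12 + 0 = -12$)
$U = -60$ ($U = 5 \left(-12\right) = -60$)
$q = -3$ ($q = -6 + 3 = -3$)
$q U = \left(-3\right) \left(-60\right) = 180$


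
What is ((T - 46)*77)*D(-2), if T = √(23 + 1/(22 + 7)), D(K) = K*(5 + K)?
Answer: 21252 - 924*√4843/29 ≈ 19035.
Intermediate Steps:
T = 2*√4843/29 (T = √(23 + 1/29) = √(668/29) = 2*√4843/29 ≈ 4.7994)
((T - 46)*77)*D(-2) = ((2*√4843/29 - 46)*77)*(-2*(5 - 2)) = ((-46 + 2*√4843/29)*77)*(-2*3) = (-3542 + 154*√4843/29)*(-6) = 21252 - 924*√4843/29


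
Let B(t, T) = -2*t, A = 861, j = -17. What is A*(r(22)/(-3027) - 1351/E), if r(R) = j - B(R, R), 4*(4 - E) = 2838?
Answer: 2336425959/1423699 ≈ 1641.1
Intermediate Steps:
E = -1411/2 (E = 4 - ¼*2838 = 4 - 1419/2 = -1411/2 ≈ -705.50)
r(R) = -17 + 2*R (r(R) = -17 - (-2)*R = -17 + 2*R)
A*(r(22)/(-3027) - 1351/E) = 861*((-17 + 2*22)/(-3027) - 1351/(-1411/2)) = 861*((-17 + 44)*(-1/3027) - 1351*(-2/1411)) = 861*(27*(-1/3027) + 2702/1411) = 861*(-9/1009 + 2702/1411) = 861*(2713619/1423699) = 2336425959/1423699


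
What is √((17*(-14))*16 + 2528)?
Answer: 16*I*√5 ≈ 35.777*I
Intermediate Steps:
√((17*(-14))*16 + 2528) = √(-238*16 + 2528) = √(-3808 + 2528) = √(-1280) = 16*I*√5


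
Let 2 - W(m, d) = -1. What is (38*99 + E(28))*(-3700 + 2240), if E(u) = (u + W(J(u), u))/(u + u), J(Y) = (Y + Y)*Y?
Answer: -76906595/14 ≈ -5.4933e+6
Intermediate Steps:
J(Y) = 2*Y² (J(Y) = (2*Y)*Y = 2*Y²)
W(m, d) = 3 (W(m, d) = 2 - 1*(-1) = 2 + 1 = 3)
E(u) = (3 + u)/(2*u) (E(u) = (u + 3)/(u + u) = (3 + u)/((2*u)) = (3 + u)*(1/(2*u)) = (3 + u)/(2*u))
(38*99 + E(28))*(-3700 + 2240) = (38*99 + (½)*(3 + 28)/28)*(-3700 + 2240) = (3762 + (½)*(1/28)*31)*(-1460) = (3762 + 31/56)*(-1460) = (210703/56)*(-1460) = -76906595/14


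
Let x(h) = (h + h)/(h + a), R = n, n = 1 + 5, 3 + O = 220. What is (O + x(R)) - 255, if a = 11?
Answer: -634/17 ≈ -37.294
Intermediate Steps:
O = 217 (O = -3 + 220 = 217)
n = 6
R = 6
x(h) = 2*h/(11 + h) (x(h) = (h + h)/(h + 11) = (2*h)/(11 + h) = 2*h/(11 + h))
(O + x(R)) - 255 = (217 + 2*6/(11 + 6)) - 255 = (217 + 2*6/17) - 255 = (217 + 2*6*(1/17)) - 255 = (217 + 12/17) - 255 = 3701/17 - 255 = -634/17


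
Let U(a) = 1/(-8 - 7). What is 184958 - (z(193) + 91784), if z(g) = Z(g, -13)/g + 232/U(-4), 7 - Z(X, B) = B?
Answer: 18654202/193 ≈ 96654.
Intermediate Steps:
Z(X, B) = 7 - B
U(a) = -1/15 (U(a) = 1/(-15) = -1/15)
z(g) = -3480 + 20/g (z(g) = (7 - 1*(-13))/g + 232/(-1/15) = (7 + 13)/g + 232*(-15) = 20/g - 3480 = -3480 + 20/g)
184958 - (z(193) + 91784) = 184958 - ((-3480 + 20/193) + 91784) = 184958 - (-671620/193 + 91784) = 184958 - 1*17042692/193 = 184958 - 17042692/193 = 18654202/193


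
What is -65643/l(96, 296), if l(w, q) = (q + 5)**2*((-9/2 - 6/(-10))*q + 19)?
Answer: 328215/514341877 ≈ 0.00063813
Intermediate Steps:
l(w, q) = (5 + q)**2*(19 - 39*q/10) (l(w, q) = (5 + q)**2*((-9*1/2 - 6*(-1/10))*q + 19) = (5 + q)**2*((-9/2 + 3/5)*q + 19) = (5 + q)**2*(-39*q/10 + 19) = (5 + q)**2*(19 - 39*q/10))
-65643/l(96, 296) = -65643*10/((5 + 296)**2*(190 - 39*296)) = -65643*10/(90601*(190 - 11544)) = -65643/((1/10)*90601*(-11354)) = -65643/(-514341877/5) = -65643*(-5/514341877) = 328215/514341877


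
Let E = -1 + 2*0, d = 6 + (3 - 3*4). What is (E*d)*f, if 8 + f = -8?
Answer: -48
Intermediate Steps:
f = -16 (f = -8 - 8 = -16)
d = -3 (d = 6 + (3 - 12) = 6 - 9 = -3)
E = -1 (E = -1 + 0 = -1)
(E*d)*f = -1*(-3)*(-16) = 3*(-16) = -48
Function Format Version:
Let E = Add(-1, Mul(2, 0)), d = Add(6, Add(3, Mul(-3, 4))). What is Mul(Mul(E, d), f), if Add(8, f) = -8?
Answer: -48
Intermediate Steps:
f = -16 (f = Add(-8, -8) = -16)
d = -3 (d = Add(6, Add(3, -12)) = Add(6, -9) = -3)
E = -1 (E = Add(-1, 0) = -1)
Mul(Mul(E, d), f) = Mul(Mul(-1, -3), -16) = Mul(3, -16) = -48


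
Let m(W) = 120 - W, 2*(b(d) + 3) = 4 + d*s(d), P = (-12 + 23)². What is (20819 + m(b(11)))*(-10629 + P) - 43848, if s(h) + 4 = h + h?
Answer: -219041076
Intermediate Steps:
P = 121 (P = 11² = 121)
s(h) = -4 + 2*h (s(h) = -4 + (h + h) = -4 + 2*h)
b(d) = -1 + d*(-4 + 2*d)/2 (b(d) = -3 + (4 + d*(-4 + 2*d))/2 = -3 + (2 + d*(-4 + 2*d)/2) = -1 + d*(-4 + 2*d)/2)
(20819 + m(b(11)))*(-10629 + P) - 43848 = (20819 + (120 - (-1 + 11*(-2 + 11))))*(-10629 + 121) - 43848 = (20819 + (120 - (-1 + 11*9)))*(-10508) - 43848 = (20819 + (120 - (-1 + 99)))*(-10508) - 43848 = (20819 + (120 - 1*98))*(-10508) - 43848 = (20819 + (120 - 98))*(-10508) - 43848 = (20819 + 22)*(-10508) - 43848 = 20841*(-10508) - 43848 = -218997228 - 43848 = -219041076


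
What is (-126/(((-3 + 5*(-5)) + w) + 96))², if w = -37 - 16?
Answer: 1764/25 ≈ 70.560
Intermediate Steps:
w = -53
(-126/(((-3 + 5*(-5)) + w) + 96))² = (-126/(((-3 + 5*(-5)) - 53) + 96))² = (-126/(((-3 - 25) - 53) + 96))² = (-126/((-28 - 53) + 96))² = (-126/(-81 + 96))² = (-126/15)² = (-126*1/15)² = (-42/5)² = 1764/25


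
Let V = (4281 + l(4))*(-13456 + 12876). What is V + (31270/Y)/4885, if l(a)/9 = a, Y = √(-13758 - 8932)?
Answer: -2503860 - 3127*I*√22690/11084065 ≈ -2.5039e+6 - 0.042496*I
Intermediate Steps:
Y = I*√22690 (Y = √(-22690) = I*√22690 ≈ 150.63*I)
l(a) = 9*a
V = -2503860 (V = (4281 + 9*4)*(-13456 + 12876) = (4281 + 36)*(-580) = 4317*(-580) = -2503860)
V + (31270/Y)/4885 = -2503860 + (31270/((I*√22690)))/4885 = -2503860 + (31270*(-I*√22690/22690))*(1/4885) = -2503860 - 3127*I*√22690/2269*(1/4885) = -2503860 - 3127*I*√22690/11084065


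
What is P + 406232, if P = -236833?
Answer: 169399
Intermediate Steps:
P + 406232 = -236833 + 406232 = 169399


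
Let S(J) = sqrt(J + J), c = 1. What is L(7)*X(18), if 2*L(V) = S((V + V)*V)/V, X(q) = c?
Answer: 1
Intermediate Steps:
X(q) = 1
S(J) = sqrt(2)*sqrt(J) (S(J) = sqrt(2*J) = sqrt(2)*sqrt(J))
L(V) = sqrt(V**2)/V (L(V) = ((sqrt(2)*sqrt((V + V)*V))/V)/2 = ((sqrt(2)*sqrt((2*V)*V))/V)/2 = ((sqrt(2)*sqrt(2*V**2))/V)/2 = ((sqrt(2)*(sqrt(2)*sqrt(V**2)))/V)/2 = ((2*sqrt(V**2))/V)/2 = (2*sqrt(V**2)/V)/2 = sqrt(V**2)/V)
L(7)*X(18) = (sqrt(7**2)/7)*1 = (sqrt(49)/7)*1 = ((1/7)*7)*1 = 1*1 = 1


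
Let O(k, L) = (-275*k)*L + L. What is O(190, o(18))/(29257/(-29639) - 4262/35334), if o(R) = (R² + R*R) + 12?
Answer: 4514277817011105/145011032 ≈ 3.1131e+7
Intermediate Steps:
o(R) = 12 + 2*R² (o(R) = (R² + R²) + 12 = 2*R² + 12 = 12 + 2*R²)
O(k, L) = L - 275*L*k (O(k, L) = -275*L*k + L = L - 275*L*k)
O(190, o(18))/(29257/(-29639) - 4262/35334) = ((12 + 2*18²)*(1 - 275*190))/(29257/(-29639) - 4262/35334) = ((12 + 2*324)*(1 - 52250))/(29257*(-1/29639) - 4262*1/35334) = ((12 + 648)*(-52249))/(-29257/29639 - 2131/17667) = (660*(-52249))/(-580044128/523632213) = -34484340*(-523632213/580044128) = 4514277817011105/145011032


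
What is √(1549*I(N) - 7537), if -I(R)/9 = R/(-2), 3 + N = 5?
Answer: 2*√1601 ≈ 80.025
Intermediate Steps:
N = 2 (N = -3 + 5 = 2)
I(R) = 9*R/2 (I(R) = -9*R/(-2) = -9*R*(-1)/2 = -(-9)*R/2 = 9*R/2)
√(1549*I(N) - 7537) = √(1549*((9/2)*2) - 7537) = √(1549*9 - 7537) = √(13941 - 7537) = √6404 = 2*√1601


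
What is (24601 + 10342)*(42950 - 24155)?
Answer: 656753685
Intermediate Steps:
(24601 + 10342)*(42950 - 24155) = 34943*18795 = 656753685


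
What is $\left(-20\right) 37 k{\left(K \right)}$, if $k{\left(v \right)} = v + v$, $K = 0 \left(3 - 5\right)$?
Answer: $0$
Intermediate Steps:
$K = 0$ ($K = 0 \left(-2\right) = 0$)
$k{\left(v \right)} = 2 v$
$\left(-20\right) 37 k{\left(K \right)} = \left(-20\right) 37 \cdot 2 \cdot 0 = \left(-740\right) 0 = 0$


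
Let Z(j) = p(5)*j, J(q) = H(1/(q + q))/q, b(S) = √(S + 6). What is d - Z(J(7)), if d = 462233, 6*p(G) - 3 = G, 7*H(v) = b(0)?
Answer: 462233 - 4*√6/147 ≈ 4.6223e+5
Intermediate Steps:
b(S) = √(6 + S)
H(v) = √6/7 (H(v) = √(6 + 0)/7 = √6/7)
p(G) = ½ + G/6
J(q) = √6/(7*q) (J(q) = (√6/7)/q = √6/(7*q))
Z(j) = 4*j/3 (Z(j) = (½ + (⅙)*5)*j = (½ + ⅚)*j = 4*j/3)
d - Z(J(7)) = 462233 - 4*(⅐)*√6/7/3 = 462233 - 4*(⅐)*√6*(⅐)/3 = 462233 - 4*√6/49/3 = 462233 - 4*√6/147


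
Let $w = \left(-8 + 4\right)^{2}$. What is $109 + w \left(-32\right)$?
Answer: $-403$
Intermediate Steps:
$w = 16$ ($w = \left(-4\right)^{2} = 16$)
$109 + w \left(-32\right) = 109 + 16 \left(-32\right) = 109 - 512 = -403$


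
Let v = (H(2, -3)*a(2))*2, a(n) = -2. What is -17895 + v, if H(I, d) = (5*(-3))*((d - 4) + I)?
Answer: -18195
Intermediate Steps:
H(I, d) = 60 - 15*I - 15*d (H(I, d) = -15*((-4 + d) + I) = -15*(-4 + I + d) = 60 - 15*I - 15*d)
v = -300 (v = ((60 - 15*2 - 15*(-3))*(-2))*2 = ((60 - 30 + 45)*(-2))*2 = (75*(-2))*2 = -150*2 = -300)
-17895 + v = -17895 - 300 = -18195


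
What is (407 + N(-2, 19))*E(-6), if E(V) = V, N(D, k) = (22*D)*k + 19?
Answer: 2460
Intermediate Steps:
N(D, k) = 19 + 22*D*k (N(D, k) = 22*D*k + 19 = 19 + 22*D*k)
(407 + N(-2, 19))*E(-6) = (407 + (19 + 22*(-2)*19))*(-6) = (407 + (19 - 836))*(-6) = (407 - 817)*(-6) = -410*(-6) = 2460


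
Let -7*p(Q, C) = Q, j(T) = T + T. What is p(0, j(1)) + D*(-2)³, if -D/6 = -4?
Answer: -192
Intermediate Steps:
D = 24 (D = -6*(-4) = 24)
j(T) = 2*T
p(Q, C) = -Q/7
p(0, j(1)) + D*(-2)³ = -⅐*0 + 24*(-2)³ = 0 + 24*(-8) = 0 - 192 = -192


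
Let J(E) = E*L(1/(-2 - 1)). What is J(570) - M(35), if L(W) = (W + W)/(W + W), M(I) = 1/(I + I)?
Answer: 39899/70 ≈ 569.99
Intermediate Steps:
M(I) = 1/(2*I)
L(W) = 1 (L(W) = (2*W)/((2*W)) = (2*W)*(1/(2*W)) = 1)
J(E) = E (J(E) = E*1 = E)
J(570) - M(35) = 570 - 1/(2*35) = 570 - 1*1/70 = 570 - 1/70 = 39899/70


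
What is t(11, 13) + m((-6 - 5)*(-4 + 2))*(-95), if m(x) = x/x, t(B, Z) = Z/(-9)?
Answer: -868/9 ≈ -96.444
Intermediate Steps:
t(B, Z) = -Z/9 (t(B, Z) = Z*(-⅑) = -Z/9)
m(x) = 1
t(11, 13) + m((-6 - 5)*(-4 + 2))*(-95) = -⅑*13 + 1*(-95) = -13/9 - 95 = -868/9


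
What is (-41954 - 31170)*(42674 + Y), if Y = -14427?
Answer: -2065533628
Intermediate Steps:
(-41954 - 31170)*(42674 + Y) = (-41954 - 31170)*(42674 - 14427) = -73124*28247 = -2065533628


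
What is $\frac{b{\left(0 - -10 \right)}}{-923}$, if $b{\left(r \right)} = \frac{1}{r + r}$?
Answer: $- \frac{1}{18460} \approx -5.4171 \cdot 10^{-5}$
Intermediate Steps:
$b{\left(r \right)} = \frac{1}{2 r}$
$\frac{b{\left(0 - -10 \right)}}{-923} = \frac{\frac{1}{2} \frac{1}{0 - -10}}{-923} = \frac{1}{2 \left(0 + 10\right)} \left(- \frac{1}{923}\right) = \frac{1}{2 \cdot 10} \left(- \frac{1}{923}\right) = \frac{1}{2} \cdot \frac{1}{10} \left(- \frac{1}{923}\right) = \frac{1}{20} \left(- \frac{1}{923}\right) = - \frac{1}{18460}$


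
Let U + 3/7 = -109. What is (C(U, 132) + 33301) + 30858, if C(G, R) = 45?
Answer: 64204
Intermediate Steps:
U = -766/7 (U = -3/7 - 109 = -766/7 ≈ -109.43)
(C(U, 132) + 33301) + 30858 = (45 + 33301) + 30858 = 33346 + 30858 = 64204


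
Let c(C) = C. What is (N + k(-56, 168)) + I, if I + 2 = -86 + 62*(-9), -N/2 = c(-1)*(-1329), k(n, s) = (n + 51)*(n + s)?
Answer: -3864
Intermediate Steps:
k(n, s) = (51 + n)*(n + s)
N = -2658 (N = -(-2)*(-1329) = -2*1329 = -2658)
I = -646 (I = -2 + (-86 + 62*(-9)) = -2 + (-86 - 558) = -2 - 644 = -646)
(N + k(-56, 168)) + I = (-2658 + ((-56)**2 + 51*(-56) + 51*168 - 56*168)) - 646 = (-2658 + (3136 - 2856 + 8568 - 9408)) - 646 = (-2658 - 560) - 646 = -3218 - 646 = -3864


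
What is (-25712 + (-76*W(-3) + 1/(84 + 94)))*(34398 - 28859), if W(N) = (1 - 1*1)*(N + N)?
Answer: -25350535165/178 ≈ -1.4242e+8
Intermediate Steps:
W(N) = 0 (W(N) = (1 - 1)*(2*N) = 0*(2*N) = 0)
(-25712 + (-76*W(-3) + 1/(84 + 94)))*(34398 - 28859) = (-25712 + (-76*0 + 1/(84 + 94)))*(34398 - 28859) = (-25712 + (0 + 1/178))*5539 = (-25712 + 1/178)*5539 = -4576735/178*5539 = -25350535165/178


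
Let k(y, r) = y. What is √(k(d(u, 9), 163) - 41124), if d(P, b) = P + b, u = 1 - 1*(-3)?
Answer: 7*I*√839 ≈ 202.76*I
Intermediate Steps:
u = 4 (u = 1 + 3 = 4)
√(k(d(u, 9), 163) - 41124) = √((4 + 9) - 41124) = √(13 - 41124) = √(-41111) = 7*I*√839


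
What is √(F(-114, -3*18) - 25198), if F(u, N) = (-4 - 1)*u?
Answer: 2*I*√6157 ≈ 156.93*I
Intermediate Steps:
F(u, N) = -5*u
√(F(-114, -3*18) - 25198) = √(-5*(-114) - 25198) = √(570 - 25198) = √(-24628) = 2*I*√6157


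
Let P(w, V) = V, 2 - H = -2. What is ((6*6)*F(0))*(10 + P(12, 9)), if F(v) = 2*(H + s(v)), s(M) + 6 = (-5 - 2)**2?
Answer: 64296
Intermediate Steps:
H = 4 (H = 2 - 1*(-2) = 2 + 2 = 4)
s(M) = 43 (s(M) = -6 + (-5 - 2)**2 = -6 + (-7)**2 = -6 + 49 = 43)
F(v) = 94 (F(v) = 2*(4 + 43) = 2*47 = 94)
((6*6)*F(0))*(10 + P(12, 9)) = ((6*6)*94)*(10 + 9) = (36*94)*19 = 3384*19 = 64296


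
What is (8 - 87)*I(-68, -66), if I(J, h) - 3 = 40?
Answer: -3397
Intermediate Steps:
I(J, h) = 43 (I(J, h) = 3 + 40 = 43)
(8 - 87)*I(-68, -66) = (8 - 87)*43 = -79*43 = -3397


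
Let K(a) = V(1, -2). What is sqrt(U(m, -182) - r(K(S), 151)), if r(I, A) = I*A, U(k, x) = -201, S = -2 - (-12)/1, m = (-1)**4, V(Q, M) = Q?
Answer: 4*I*sqrt(22) ≈ 18.762*I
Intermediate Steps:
m = 1
S = 10 (S = -2 - (-12) = -2 - 3*(-4) = -2 + 12 = 10)
K(a) = 1
r(I, A) = A*I
sqrt(U(m, -182) - r(K(S), 151)) = sqrt(-201 - 151) = sqrt(-352) = 4*I*sqrt(22)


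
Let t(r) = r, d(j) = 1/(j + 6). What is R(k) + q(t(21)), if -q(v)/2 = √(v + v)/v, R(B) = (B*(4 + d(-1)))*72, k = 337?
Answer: 509544/5 - 2*√42/21 ≈ 1.0191e+5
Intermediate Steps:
d(j) = 1/(6 + j)
R(B) = 1512*B/5 (R(B) = (B*(4 + 1/(6 - 1)))*72 = (B*(4 + 1/5))*72 = (B*(4 + ⅕))*72 = (B*(21/5))*72 = (21*B/5)*72 = 1512*B/5)
q(v) = -2*√2/√v (q(v) = -2*√(v + v)/v = -2*√(2*v)/v = -2*√2*√v/v = -2*√2/√v)
R(k) + q(t(21)) = (1512/5)*337 - 2*√2/√21 = 509544/5 - 2*√2*√21/21 = 509544/5 - 2*√42/21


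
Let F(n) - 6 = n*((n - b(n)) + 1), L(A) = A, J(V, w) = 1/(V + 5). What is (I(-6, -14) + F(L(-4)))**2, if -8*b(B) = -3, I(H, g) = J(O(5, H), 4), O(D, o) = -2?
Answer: 14161/36 ≈ 393.36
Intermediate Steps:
J(V, w) = 1/(5 + V)
I(H, g) = 1/3 (I(H, g) = 1/(5 - 2) = 1/3)
b(B) = 3/8 (b(B) = -1/8*(-3) = 3/8)
F(n) = 6 + n*(5/8 + n) (F(n) = 6 + n*((n - 1*3/8) + 1) = 6 + n*((n - 3/8) + 1) = 6 + n*((-3/8 + n) + 1) = 6 + n*(5/8 + n))
(I(-6, -14) + F(L(-4)))**2 = (1/3 + (6 + (-4)**2 + (5/8)*(-4)))**2 = (1/3 + (6 + 16 - 5/2))**2 = (1/3 + 39/2)**2 = (119/6)**2 = 14161/36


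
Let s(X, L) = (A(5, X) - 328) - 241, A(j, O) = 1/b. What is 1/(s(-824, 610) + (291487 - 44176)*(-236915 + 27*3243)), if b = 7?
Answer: -7/258558213640 ≈ -2.7073e-11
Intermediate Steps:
A(j, O) = 1/7
s(X, L) = -3982/7 (s(X, L) = (1/7 - 328) - 241 = -2295/7 - 241 = -3982/7)
1/(s(-824, 610) + (291487 - 44176)*(-236915 + 27*3243)) = 1/(-3982/7 + (291487 - 44176)*(-236915 + 27*3243)) = 1/(-3982/7 + 247311*(-236915 + 87561)) = 1/(-3982/7 + 247311*(-149354)) = 1/(-3982/7 - 36936887094) = 1/(-258558213640/7) = -7/258558213640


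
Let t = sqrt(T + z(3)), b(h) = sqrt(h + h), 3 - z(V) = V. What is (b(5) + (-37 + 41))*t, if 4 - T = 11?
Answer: I*sqrt(7)*(4 + sqrt(10)) ≈ 18.95*I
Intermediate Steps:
T = -7 (T = 4 - 1*11 = 4 - 11 = -7)
z(V) = 3 - V
b(h) = sqrt(2)*sqrt(h) (b(h) = sqrt(2*h) = sqrt(2)*sqrt(h))
t = I*sqrt(7) (t = sqrt(-7 + (3 - 1*3)) = sqrt(-7 + (3 - 3)) = sqrt(-7 + 0) = sqrt(-7) = I*sqrt(7) ≈ 2.6458*I)
(b(5) + (-37 + 41))*t = (sqrt(2)*sqrt(5) + (-37 + 41))*(I*sqrt(7)) = (sqrt(10) + 4)*(I*sqrt(7)) = (4 + sqrt(10))*(I*sqrt(7)) = I*sqrt(7)*(4 + sqrt(10))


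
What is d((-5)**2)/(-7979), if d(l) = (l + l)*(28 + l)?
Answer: -2650/7979 ≈ -0.33212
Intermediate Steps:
d(l) = 2*l*(28 + l) (d(l) = (2*l)*(28 + l) = 2*l*(28 + l))
d((-5)**2)/(-7979) = (2*(-5)**2*(28 + (-5)**2))/(-7979) = (2*25*(28 + 25))*(-1/7979) = (2*25*53)*(-1/7979) = 2650*(-1/7979) = -2650/7979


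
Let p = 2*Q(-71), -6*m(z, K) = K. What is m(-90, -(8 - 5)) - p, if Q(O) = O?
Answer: 285/2 ≈ 142.50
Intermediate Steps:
m(z, K) = -K/6
p = -142 (p = 2*(-71) = -142)
m(-90, -(8 - 5)) - p = -(-1)*(8 - 5)/6 - 1*(-142) = -(-1)*3/6 + 142 = -1/6*(-3) + 142 = 1/2 + 142 = 285/2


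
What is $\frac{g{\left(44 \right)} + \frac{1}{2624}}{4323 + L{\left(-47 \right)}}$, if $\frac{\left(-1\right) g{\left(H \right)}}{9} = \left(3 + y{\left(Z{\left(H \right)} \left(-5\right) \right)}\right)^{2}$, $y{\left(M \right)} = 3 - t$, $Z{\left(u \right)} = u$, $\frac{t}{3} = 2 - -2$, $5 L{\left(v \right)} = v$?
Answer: $- \frac{4250875}{56594432} \approx -0.075111$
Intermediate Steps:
$L{\left(v \right)} = \frac{v}{5}$
$t = 12$ ($t = 3 \left(2 - -2\right) = 3 \left(2 + 2\right) = 3 \cdot 4 = 12$)
$y{\left(M \right)} = -9$ ($y{\left(M \right)} = 3 - 12 = -9$)
$g{\left(H \right)} = -324$ ($g{\left(H \right)} = - 9 \left(3 - 9\right)^{2} = - 9 \left(-6\right)^{2} = \left(-9\right) 36 = -324$)
$\frac{g{\left(44 \right)} + \frac{1}{2624}}{4323 + L{\left(-47 \right)}} = \frac{-324 + \frac{1}{2624}}{4323 + \frac{1}{5} \left(-47\right)} = \frac{-324 + \frac{1}{2624}}{4323 - \frac{47}{5}} = - \frac{850175}{2624 \cdot \frac{21568}{5}} = \left(- \frac{850175}{2624}\right) \frac{5}{21568} = - \frac{4250875}{56594432}$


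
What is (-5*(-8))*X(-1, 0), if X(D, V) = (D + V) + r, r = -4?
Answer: -200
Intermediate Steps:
X(D, V) = -4 + D + V (X(D, V) = (D + V) - 4 = -4 + D + V)
(-5*(-8))*X(-1, 0) = (-5*(-8))*(-4 - 1 + 0) = 40*(-5) = -200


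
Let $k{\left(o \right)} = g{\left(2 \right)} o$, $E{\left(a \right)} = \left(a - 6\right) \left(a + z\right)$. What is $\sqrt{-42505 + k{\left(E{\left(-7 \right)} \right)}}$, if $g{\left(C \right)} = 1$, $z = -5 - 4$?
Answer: $i \sqrt{42297} \approx 205.66 i$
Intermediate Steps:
$z = -9$ ($z = -5 - 4 = -9$)
$E{\left(a \right)} = \left(-9 + a\right) \left(-6 + a\right)$ ($E{\left(a \right)} = \left(a - 6\right) \left(a - 9\right) = \left(-6 + a\right) \left(-9 + a\right) = \left(-9 + a\right) \left(-6 + a\right)$)
$k{\left(o \right)} = o$ ($k{\left(o \right)} = 1 o = o$)
$\sqrt{-42505 + k{\left(E{\left(-7 \right)} \right)}} = \sqrt{-42505 + \left(54 + \left(-7\right)^{2} - -105\right)} = \sqrt{-42505 + \left(54 + 49 + 105\right)} = \sqrt{-42505 + 208} = \sqrt{-42297} = i \sqrt{42297}$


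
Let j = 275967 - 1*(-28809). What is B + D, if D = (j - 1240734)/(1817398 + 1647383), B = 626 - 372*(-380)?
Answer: 163983153036/1154927 ≈ 1.4199e+5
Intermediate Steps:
j = 304776 (j = 275967 + 28809 = 304776)
B = 141986 (B = 626 + 141360 = 141986)
D = -311986/1154927 (D = (304776 - 1240734)/(1817398 + 1647383) = -935958/3464781 = -935958*1/3464781 = -311986/1154927 ≈ -0.27013)
B + D = 141986 - 311986/1154927 = 163983153036/1154927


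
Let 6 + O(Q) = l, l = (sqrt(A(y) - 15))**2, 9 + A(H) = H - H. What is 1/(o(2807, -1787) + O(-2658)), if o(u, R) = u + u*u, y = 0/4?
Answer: 1/7882026 ≈ 1.2687e-7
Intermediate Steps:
y = 0 (y = 0*(1/4) = 0)
A(H) = -9 (A(H) = -9 + (H - H) = -9 + 0 = -9)
l = -24 (l = (sqrt(-9 - 15))**2 = (sqrt(-24))**2 = (2*I*sqrt(6))**2 = -24)
O(Q) = -30 (O(Q) = -6 - 24 = -30)
o(u, R) = u + u**2
1/(o(2807, -1787) + O(-2658)) = 1/(2807*(1 + 2807) - 30) = 1/(2807*2808 - 30) = 1/(7882056 - 30) = 1/7882026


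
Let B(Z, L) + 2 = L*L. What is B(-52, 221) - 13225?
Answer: 35614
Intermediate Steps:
B(Z, L) = -2 + L² (B(Z, L) = -2 + L*L = -2 + L²)
B(-52, 221) - 13225 = (-2 + 221²) - 13225 = (-2 + 48841) - 13225 = 48839 - 13225 = 35614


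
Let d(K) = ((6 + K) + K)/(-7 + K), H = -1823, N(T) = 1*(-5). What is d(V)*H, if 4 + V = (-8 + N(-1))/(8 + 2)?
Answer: -83858/123 ≈ -681.77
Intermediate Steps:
N(T) = -5
V = -53/10 (V = -4 + (-8 - 5)/(8 + 2) = -4 - 13/10 = -53/10 ≈ -5.3000)
d(K) = (6 + 2*K)/(-7 + K)
d(V)*H = (2*(3 - 53/10)/(-7 - 53/10))*(-1823) = (2*(-23/10)/(-123/10))*(-1823) = (2*(-10/123)*(-23/10))*(-1823) = (46/123)*(-1823) = -83858/123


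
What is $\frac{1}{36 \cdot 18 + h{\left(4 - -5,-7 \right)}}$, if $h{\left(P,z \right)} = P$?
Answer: $\frac{1}{657} \approx 0.0015221$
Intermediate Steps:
$\frac{1}{36 \cdot 18 + h{\left(4 - -5,-7 \right)}} = \frac{1}{36 \cdot 18 + \left(4 - -5\right)} = \frac{1}{648 + \left(4 + 5\right)} = \frac{1}{648 + 9} = \frac{1}{657}$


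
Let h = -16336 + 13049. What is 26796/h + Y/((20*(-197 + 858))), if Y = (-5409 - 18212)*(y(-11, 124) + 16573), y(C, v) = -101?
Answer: -319819251566/10863535 ≈ -29440.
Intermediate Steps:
h = -3287
Y = -389085112 (Y = (-5409 - 18212)*(-101 + 16573) = -23621*16472 = -389085112)
26796/h + Y/((20*(-197 + 858))) = 26796/(-3287) - 389085112*1/(20*(-197 + 858)) = 26796*(-1/3287) - 389085112/(20*661) = -26796/3287 - 389085112/13220 = -26796/3287 - 389085112*1/13220 = -26796/3287 - 97271278/3305 = -319819251566/10863535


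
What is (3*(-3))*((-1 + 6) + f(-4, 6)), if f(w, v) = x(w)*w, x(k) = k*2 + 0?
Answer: -333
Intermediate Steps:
x(k) = 2*k (x(k) = 2*k + 0 = 2*k)
f(w, v) = 2*w² (f(w, v) = (2*w)*w = 2*w²)
(3*(-3))*((-1 + 6) + f(-4, 6)) = (3*(-3))*((-1 + 6) + 2*(-4)²) = -9*(5 + 2*16) = -9*(5 + 32) = -9*37 = -333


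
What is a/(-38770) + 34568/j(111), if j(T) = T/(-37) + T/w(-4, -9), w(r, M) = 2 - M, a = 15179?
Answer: 7370515499/1512030 ≈ 4874.6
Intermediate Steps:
j(T) = 26*T/407 (j(T) = T/(-37) + T/(2 - 1*(-9)) = T*(-1/37) + T/(2 + 9) = -T/37 + T/11 = 26*T/407)
a/(-38770) + 34568/j(111) = 15179/(-38770) + 34568/(((26/407)*111)) = 15179*(-1/38770) + 34568/(78/11) = -15179/38770 + 34568*(11/78) = -15179/38770 + 190124/39 = 7370515499/1512030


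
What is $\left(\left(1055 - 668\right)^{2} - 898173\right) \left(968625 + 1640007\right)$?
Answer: $-1952310623328$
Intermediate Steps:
$\left(\left(1055 - 668\right)^{2} - 898173\right) \left(968625 + 1640007\right) = \left(387^{2} - 898173\right) 2608632 = \left(149769 - 898173\right) 2608632 = \left(-748404\right) 2608632 = -1952310623328$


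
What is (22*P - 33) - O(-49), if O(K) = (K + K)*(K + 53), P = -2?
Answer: 315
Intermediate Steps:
O(K) = 2*K*(53 + K) (O(K) = (2*K)*(53 + K) = 2*K*(53 + K))
(22*P - 33) - O(-49) = (22*(-2) - 33) - 2*(-49)*(53 - 49) = (-44 - 33) - 2*(-49)*4 = -77 - 1*(-392) = -77 + 392 = 315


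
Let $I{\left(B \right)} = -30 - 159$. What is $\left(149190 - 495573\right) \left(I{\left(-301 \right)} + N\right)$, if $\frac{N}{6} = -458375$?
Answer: $952705312137$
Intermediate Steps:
$N = -2750250$ ($N = 6 \left(-458375\right) = -2750250$)
$I{\left(B \right)} = -189$ ($I{\left(B \right)} = -30 - 159 = -189$)
$\left(149190 - 495573\right) \left(I{\left(-301 \right)} + N\right) = \left(149190 - 495573\right) \left(-189 - 2750250\right) = \left(-346383\right) \left(-2750439\right) = 952705312137$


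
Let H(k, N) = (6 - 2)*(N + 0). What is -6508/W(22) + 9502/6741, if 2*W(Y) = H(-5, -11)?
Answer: 22039736/74151 ≈ 297.23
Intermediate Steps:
H(k, N) = 4*N
W(Y) = -22 (W(Y) = (4*(-11))/2 = (½)*(-44) = -22)
-6508/W(22) + 9502/6741 = -6508/(-22) + 9502/6741 = -6508*(-1/22) + 9502*(1/6741) = 3254/11 + 9502/6741 = 22039736/74151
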